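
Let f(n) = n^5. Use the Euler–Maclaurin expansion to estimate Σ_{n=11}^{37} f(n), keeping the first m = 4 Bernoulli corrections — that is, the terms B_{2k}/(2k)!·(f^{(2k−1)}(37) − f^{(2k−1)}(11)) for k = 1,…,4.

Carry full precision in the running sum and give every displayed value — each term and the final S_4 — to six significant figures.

S_4 ≈ 4.62853e+08

The integral term ∫_11^37 x^5 dx = 4.27326e+08.
Boundary: ½(f(11) + f(37)) = ½(161051 + 6.93440e+07) = 3.47525e+07.
So far: 4.62078e+08.
Correction k=1: B_{2}/2! · (f^{(1)}(37) − f^{(1)}(11)) = 1/12 · (9.37080e+06 − 73205.0) = 774800.
Partial sum through k=1: 4.62853e+08.
Correction k=2: B_{4}/4! · (f^{(3)}(37) − f^{(3)}(11)) = −1/720 · (82140.0 − 7260.00) = -104.000.
Partial sum through k=2: 4.62853e+08.
Correction k=3: B_{6}/6! · (f^{(5)}(37) − f^{(5)}(11)) = 1/30240 · (120.000 − 120.000) = 0.00000.
Partial sum through k=3: 4.62853e+08.
Correction k=4: B_{8}/8! · (f^{(7)}(37) − f^{(7)}(11)) = −1/1209600 · (0.00000 − 0.00000) = 0.00000.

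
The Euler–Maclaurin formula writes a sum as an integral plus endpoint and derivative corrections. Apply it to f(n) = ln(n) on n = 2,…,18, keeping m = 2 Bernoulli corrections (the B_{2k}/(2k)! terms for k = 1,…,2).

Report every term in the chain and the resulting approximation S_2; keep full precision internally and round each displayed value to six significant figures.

Integral: ∫_2^18 ln(x) dx = 34.6404.
½[f(2) + f(18)] = ½[0.693147 + 2.89037] = 1.79176.
So far: 36.4322.
Order-1 term: 1/12 · (0.0555556 − 0.500000) = -0.0370370.
Running total after k=1: 36.3951.
Order-2 term: −1/720 · (0.000342936 − 0.250000) = 0.000346746.

S_2 ≈ 36.3955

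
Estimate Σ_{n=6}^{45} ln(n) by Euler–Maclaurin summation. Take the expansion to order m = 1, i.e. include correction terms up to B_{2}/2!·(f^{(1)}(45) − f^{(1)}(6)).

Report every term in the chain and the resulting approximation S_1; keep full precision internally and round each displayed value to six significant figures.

∫_6^45 ln(x) dx evaluates to 121.549.
½[f(6) + f(45)] = ½[1.79176 + 3.80666] = 2.79921.
Running total after boundary: 124.348.
Correction k=1: B_{2}/2! · (f^{(1)}(45) − f^{(1)}(6)) = 1/12 · (0.0222222 − 0.166667) = -0.0120370.

S_1 ≈ 124.336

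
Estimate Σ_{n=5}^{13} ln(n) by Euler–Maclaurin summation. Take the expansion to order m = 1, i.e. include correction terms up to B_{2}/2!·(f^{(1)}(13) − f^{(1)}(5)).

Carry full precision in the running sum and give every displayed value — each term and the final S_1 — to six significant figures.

Integral: ∫_5^13 ln(x) dx = 17.2972.
Endpoint term: (f(5) + f(13))/2 = (1.60944 + 2.56495)/2 = 2.08719.
Integral + boundary = 19.3843.
Order-1 term: 1/12 · (0.0769231 − 0.200000) = -0.0102564.

S_1 ≈ 19.3741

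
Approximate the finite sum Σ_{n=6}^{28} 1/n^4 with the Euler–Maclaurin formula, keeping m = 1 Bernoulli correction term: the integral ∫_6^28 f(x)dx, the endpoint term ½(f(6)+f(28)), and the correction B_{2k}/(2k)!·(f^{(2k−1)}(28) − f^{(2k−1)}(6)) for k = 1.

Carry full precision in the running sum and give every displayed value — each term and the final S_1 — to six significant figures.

S_1 ≈ 0.00195749

Integral: ∫_6^28 1/x^4 dx = 0.00152803.
Boundary: ½(f(6) + f(28)) = ½(0.000771605 + 1.62693e-06) = 0.000386616.
Running total after boundary: 0.00191464.
Order-1 term: 1/12 · (-2.32418e-07 − (-0.000514403)) = 4.28476e-05.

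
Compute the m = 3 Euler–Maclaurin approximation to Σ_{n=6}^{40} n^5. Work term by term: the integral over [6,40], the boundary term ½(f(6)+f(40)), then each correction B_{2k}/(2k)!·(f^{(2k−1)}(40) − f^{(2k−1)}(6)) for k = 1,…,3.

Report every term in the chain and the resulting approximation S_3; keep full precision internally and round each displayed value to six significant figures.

Integral: ∫_6^40 x^5 dx = 6.82659e+08.
Endpoint term: (f(6) + f(40))/2 = (7776.00 + 1.02400e+08)/2 = 5.12039e+07.
So far: 7.33863e+08.
k=1: B_{2}/(2)! × [f^{(1)}(40) − f^{(1)}(6)] = 1/12 × (1.28000e+07 − 6480.00) = 1.06613e+06.
Partial sum through k=1: 7.34929e+08.
k=2: B_{4}/(4)! × [f^{(3)}(40) − f^{(3)}(6)] = −1/720 × (96000.0 − 2160.00) = -130.333.
Partial sum through k=2: 7.34929e+08.
k=3: B_{6}/(6)! × [f^{(5)}(40) − f^{(5)}(6)] = 1/30240 × (120.000 − 120.000) = 0.00000.

S_3 ≈ 7.34929e+08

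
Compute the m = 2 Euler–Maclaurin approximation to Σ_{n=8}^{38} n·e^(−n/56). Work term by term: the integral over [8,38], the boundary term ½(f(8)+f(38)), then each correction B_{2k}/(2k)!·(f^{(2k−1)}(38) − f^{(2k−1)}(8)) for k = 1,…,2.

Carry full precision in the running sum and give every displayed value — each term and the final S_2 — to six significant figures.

S_2 ≈ 449.305

∫_8^38 x·e^(−x/56) dx evaluates to 436.246.
Endpoint term: (f(8) + f(38))/2 = (6.93502 + 19.2790)/2 = 13.1070.
So far: 449.353.
Order-1 term: 1/12 · (0.163074 − 0.743038) = -0.0483304.
Running total after k=1: 449.305.
Order-2 term: −1/720 · (0.000375560 − 0.000789794) = 5.75325e-07.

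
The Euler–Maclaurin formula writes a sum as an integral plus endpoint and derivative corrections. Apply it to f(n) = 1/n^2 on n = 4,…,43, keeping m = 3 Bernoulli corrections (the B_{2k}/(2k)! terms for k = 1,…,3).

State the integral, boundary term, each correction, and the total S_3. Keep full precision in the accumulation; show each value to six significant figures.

S_3 ≈ 0.260836

∫_4^43 1/x^2 dx evaluates to 0.226744.
Boundary: ½(f(4) + f(43)) = ½(0.0625000 + 0.000540833) = 0.0315204.
Running total after boundary: 0.258265.
Correction k=1: B_{2}/2! · (f^{(1)}(43) − f^{(1)}(4)) = 1/12 · (-2.51550e-05 − (-0.0312500)) = 0.00260207.
Partial sum through k=1: 0.260867.
Correction k=2: B_{4}/4! · (f^{(3)}(43) − f^{(3)}(4)) = −1/720 · (-1.63256e-07 − (-0.0234375)) = -3.25519e-05.
Partial sum through k=2: 0.260834.
Correction k=3: B_{6}/6! · (f^{(5)}(43) − f^{(5)}(4)) = 1/30240 · (-2.64883e-09 − (-0.0439453)) = 1.45322e-06.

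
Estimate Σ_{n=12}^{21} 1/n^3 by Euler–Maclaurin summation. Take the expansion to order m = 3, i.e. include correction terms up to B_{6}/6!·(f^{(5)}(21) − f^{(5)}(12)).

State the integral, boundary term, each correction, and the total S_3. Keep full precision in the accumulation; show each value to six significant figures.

S_3 ≈ 0.00269252

∫_12^21 1/x^3 dx evaluates to 0.00233844.
½[f(12) + f(21)] = ½[0.000578704 + 0.000107980] = 0.000343342.
So far: 0.00268178.
Correction k=1: B_{2}/2! · (f^{(1)}(21) − f^{(1)}(12)) = 1/12 · (-1.54257e-05 − (-0.000144676)) = 1.07709e-05.
Running total after k=1: 0.00269255.
Correction k=2: B_{4}/4! · (f^{(3)}(21) − f^{(3)}(12)) = −1/720 · (-6.99577e-07 − (-2.00939e-05)) = -2.69365e-08.
Running total after k=2: 0.00269252.
Correction k=3: B_{6}/6! · (f^{(5)}(21) − f^{(5)}(12)) = 1/30240 · (-6.66264e-08 − (-5.86071e-06)) = 1.91603e-10.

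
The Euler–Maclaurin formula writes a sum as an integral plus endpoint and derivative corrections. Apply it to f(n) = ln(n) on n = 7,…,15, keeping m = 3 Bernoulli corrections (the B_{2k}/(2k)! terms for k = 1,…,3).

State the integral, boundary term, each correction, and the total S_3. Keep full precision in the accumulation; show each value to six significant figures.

The integral term ∫_7^15 ln(x) dx = 18.9994.
½[f(7) + f(15)] = ½[1.94591 + 2.70805] = 2.32698.
Integral + boundary = 21.3264.
k=1: B_{2}/(2)! × [f^{(1)}(15) − f^{(1)}(7)] = 1/12 × (0.0666667 − 0.142857) = -0.00634921.
Partial sum through k=1: 21.3200.
k=2: B_{4}/(4)! × [f^{(3)}(15) − f^{(3)}(7)] = −1/720 × (0.000592593 − 0.00583090) = 7.27543e-06.
Partial sum through k=2: 21.3200.
k=3: B_{6}/(6)! × [f^{(5)}(15) − f^{(5)}(7)] = 1/30240 × (3.16049e-05 − 0.00142798) = -4.61763e-08.

S_3 ≈ 21.3200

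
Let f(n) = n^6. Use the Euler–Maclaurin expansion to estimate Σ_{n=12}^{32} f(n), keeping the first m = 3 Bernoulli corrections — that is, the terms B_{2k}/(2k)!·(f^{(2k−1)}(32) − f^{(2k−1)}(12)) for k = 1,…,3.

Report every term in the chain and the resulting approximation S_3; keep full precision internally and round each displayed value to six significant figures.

S_3 ≈ 5.45843e+09

The integral term ∫_12^32 x^6 dx = 4.90342e+09.
½[f(12) + f(32)] = ½[2.98598e+06 + 1.07374e+09] = 5.38364e+08.
Running total after boundary: 5.44178e+09.
Order-1 term: 1/12 · (2.01327e+08 − 1.49299e+06) = 1.66528e+07.
Partial sum through k=1: 5.45843e+09.
Order-2 term: −1/720 · (3.93216e+06 − 207360) = -5173.33.
Partial sum through k=2: 5.45843e+09.
Order-3 term: 1/30240 · (23040.0 − 8640.00) = 0.476190.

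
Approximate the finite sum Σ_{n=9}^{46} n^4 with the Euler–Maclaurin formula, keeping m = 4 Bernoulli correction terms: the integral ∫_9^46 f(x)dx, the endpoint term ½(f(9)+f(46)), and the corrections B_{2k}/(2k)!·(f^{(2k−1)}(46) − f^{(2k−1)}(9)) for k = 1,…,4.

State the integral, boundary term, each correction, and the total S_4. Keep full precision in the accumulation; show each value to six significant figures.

∫_9^46 x^4 dx evaluates to 4.11808e+07.
Endpoint term: (f(9) + f(46))/2 = (6561.00 + 4.47746e+06)/2 = 2.24201e+06.
Integral + boundary = 4.34228e+07.
Correction k=1: B_{2}/2! · (f^{(1)}(46) − f^{(1)}(9)) = 1/12 · (389344 − 2916.00) = 32202.3.
Partial sum through k=1: 4.34550e+07.
Correction k=2: B_{4}/4! · (f^{(3)}(46) − f^{(3)}(9)) = −1/720 · (1104.00 − 216.000) = -1.23333.
Partial sum through k=2: 4.34550e+07.
Correction k=3: B_{6}/6! · (f^{(5)}(46) − f^{(5)}(9)) = 1/30240 · (0.00000 − 0.00000) = 0.00000.
Partial sum through k=3: 4.34550e+07.
Correction k=4: B_{8}/8! · (f^{(7)}(46) − f^{(7)}(9)) = −1/1209600 · (0.00000 − 0.00000) = 0.00000.

S_4 ≈ 4.34550e+07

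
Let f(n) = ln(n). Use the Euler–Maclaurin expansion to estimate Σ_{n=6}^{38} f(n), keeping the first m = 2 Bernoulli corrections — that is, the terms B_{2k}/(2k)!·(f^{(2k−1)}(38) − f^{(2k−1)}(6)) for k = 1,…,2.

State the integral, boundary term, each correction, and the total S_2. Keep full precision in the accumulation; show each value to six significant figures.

The integral term ∫_6^38 ln(x) dx = 95.4777.
Boundary: ½(f(6) + f(38)) = ½(1.79176 + 3.63759) = 2.71467.
So far: 98.1924.
Order-1 term: 1/12 · (0.0263158 − 0.166667) = -0.0116959.
Running total after k=1: 98.1807.
Order-2 term: −1/720 · (3.64485e-05 − 0.00925926) = 1.28095e-05.

S_2 ≈ 98.1807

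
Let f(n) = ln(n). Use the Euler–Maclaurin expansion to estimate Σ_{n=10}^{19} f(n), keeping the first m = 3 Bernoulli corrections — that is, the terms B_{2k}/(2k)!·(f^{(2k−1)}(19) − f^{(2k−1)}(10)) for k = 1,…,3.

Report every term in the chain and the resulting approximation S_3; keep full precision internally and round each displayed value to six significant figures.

The integral term ∫_10^19 ln(x) dx = 23.9185.
Endpoint term: (f(10) + f(19))/2 = (2.30259 + 2.94444)/2 = 2.62351.
So far: 26.5420.
Correction k=1: B_{2}/2! · (f^{(1)}(19) − f^{(1)}(10)) = 1/12 · (0.0526316 − 0.100000) = -0.00394737.
Running total after k=1: 26.5381.
Correction k=2: B_{4}/4! · (f^{(3)}(19) − f^{(3)}(10)) = −1/720 · (0.000291588 − 0.00200000) = 2.37279e-06.
Running total after k=2: 26.5381.
Correction k=3: B_{6}/6! · (f^{(5)}(19) − f^{(5)}(10)) = 1/30240 · (9.69267e-06 − 0.000240000) = -7.61598e-09.

S_3 ≈ 26.5381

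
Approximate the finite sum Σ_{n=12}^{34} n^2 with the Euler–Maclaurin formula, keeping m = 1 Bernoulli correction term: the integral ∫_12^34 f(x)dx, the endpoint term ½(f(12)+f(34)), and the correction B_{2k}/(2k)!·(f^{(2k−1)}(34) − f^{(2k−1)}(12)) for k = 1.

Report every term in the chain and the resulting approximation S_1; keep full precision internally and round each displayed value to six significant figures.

S_1 ≈ 13179.0

The integral term ∫_12^34 x^2 dx = 12525.3.
Endpoint term: (f(12) + f(34))/2 = (144.000 + 1156.00)/2 = 650.000.
Running total after boundary: 13175.3.
k=1: B_{2}/(2)! × [f^{(1)}(34) − f^{(1)}(12)] = 1/12 × (68.0000 − 24.0000) = 3.66667.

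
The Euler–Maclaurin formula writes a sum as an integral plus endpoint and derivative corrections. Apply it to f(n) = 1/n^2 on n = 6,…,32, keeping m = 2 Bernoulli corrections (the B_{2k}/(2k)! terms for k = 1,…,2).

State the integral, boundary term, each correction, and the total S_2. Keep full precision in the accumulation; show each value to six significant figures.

The integral term ∫_6^32 1/x^2 dx = 0.135417.
Boundary: ½(f(6) + f(32)) = ½(0.0277778 + 0.000976562) = 0.0143772.
So far: 0.149794.
k=1: B_{2}/(2)! × [f^{(1)}(32) − f^{(1)}(6)] = 1/12 × (-6.10352e-05 − (-0.00925926)) = 0.000766519.
After k=1: 0.150560.
k=2: B_{4}/(4)! × [f^{(3)}(32) − f^{(3)}(6)] = −1/720 × (-7.15256e-07 − (-0.00308642)) = -4.28570e-06.

S_2 ≈ 0.150556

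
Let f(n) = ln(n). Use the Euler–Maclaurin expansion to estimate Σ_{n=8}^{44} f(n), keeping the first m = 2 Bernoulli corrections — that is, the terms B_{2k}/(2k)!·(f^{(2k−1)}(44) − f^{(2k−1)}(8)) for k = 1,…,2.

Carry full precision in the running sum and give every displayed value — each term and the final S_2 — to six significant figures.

∫_8^44 ln(x) dx evaluates to 113.869.
Boundary: ½(f(8) + f(44)) = ½(2.07944 + 3.78419) = 2.93182.
Integral + boundary = 116.801.
Order-1 term: 1/12 · (0.0227273 − 0.125000) = -0.00852273.
Running total after k=1: 116.792.
Order-2 term: −1/720 · (2.34786e-05 − 0.00390625) = 5.39274e-06.

S_2 ≈ 116.792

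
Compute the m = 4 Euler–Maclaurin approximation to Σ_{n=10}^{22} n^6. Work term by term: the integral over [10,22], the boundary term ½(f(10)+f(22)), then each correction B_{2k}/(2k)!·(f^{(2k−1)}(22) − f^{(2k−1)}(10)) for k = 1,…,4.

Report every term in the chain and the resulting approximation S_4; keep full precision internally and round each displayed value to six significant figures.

S_4 ≈ 4.14623e+08

∫_10^22 x^6 dx evaluates to 3.54908e+08.
½[f(10) + f(22)] = ½[1.00000e+06 + 1.13380e+08] = 5.71900e+07.
So far: 4.12098e+08.
Order-1 term: 1/12 · (3.09218e+07 − 600000) = 2.52682e+06.
Partial sum through k=1: 4.14625e+08.
Order-2 term: −1/720 · (1.27776e+06 − 120000) = -1608.00.
Partial sum through k=2: 4.14623e+08.
Order-3 term: 1/30240 · (15840.0 − 7200.00) = 0.285714.
Partial sum through k=3: 4.14623e+08.
Order-4 term: −1/1209600 · (0.00000 − 0.00000) = 0.00000.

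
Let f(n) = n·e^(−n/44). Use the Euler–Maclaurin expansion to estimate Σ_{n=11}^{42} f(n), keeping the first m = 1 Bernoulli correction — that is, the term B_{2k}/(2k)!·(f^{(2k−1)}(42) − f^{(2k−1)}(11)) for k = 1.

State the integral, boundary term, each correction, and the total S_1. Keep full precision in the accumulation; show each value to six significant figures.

S_1 ≈ 440.228

The integral term ∫_11^42 x·e^(−x/44) dx = 427.907.
Endpoint term: (f(11) + f(42))/2 = (8.56681 + 16.1695)/2 = 12.3681.
Running total after boundary: 440.275.
Order-1 term: 1/12 · (0.0174994 − 0.584101) = -0.0472168.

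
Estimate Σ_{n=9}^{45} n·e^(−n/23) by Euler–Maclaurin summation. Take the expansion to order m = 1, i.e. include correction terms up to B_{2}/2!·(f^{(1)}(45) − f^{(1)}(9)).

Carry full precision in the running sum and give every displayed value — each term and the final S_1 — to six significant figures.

S_1 ≈ 282.772

The integral term ∫_9^45 x·e^(−x/23) dx = 276.594.
½[f(9) + f(45)] = ½[6.08557 + 6.36071] = 6.22314.
Running total after boundary: 282.817.
k=1: B_{2}/(2)! × [f^{(1)}(45) − f^{(1)}(9)] = 1/12 × (-0.135204 − 0.411584) = -0.0455657.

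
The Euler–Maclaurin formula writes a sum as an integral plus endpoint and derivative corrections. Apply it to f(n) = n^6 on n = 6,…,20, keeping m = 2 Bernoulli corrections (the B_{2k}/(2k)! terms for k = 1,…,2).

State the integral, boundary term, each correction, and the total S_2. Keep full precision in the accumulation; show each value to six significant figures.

Integral: ∫_6^20 x^6 dx = 1.82817e+08.
Boundary: ½(f(6) + f(20)) = ½(46656.0 + 6.40000e+07) = 3.20233e+07.
Running total after boundary: 2.14840e+08.
Order-1 term: 1/12 · (1.92000e+07 − 46656.0) = 1.59611e+06.
Running total after k=1: 2.16437e+08.
Order-2 term: −1/720 · (960000 − 25920.0) = -1297.33.

S_2 ≈ 2.16435e+08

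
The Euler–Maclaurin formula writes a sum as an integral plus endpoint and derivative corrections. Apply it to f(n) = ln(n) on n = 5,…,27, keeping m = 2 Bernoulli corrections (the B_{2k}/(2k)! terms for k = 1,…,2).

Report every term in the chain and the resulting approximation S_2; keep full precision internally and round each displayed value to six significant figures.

S_2 ≈ 61.3795

Integral: ∫_5^27 ln(x) dx = 58.9404.
Endpoint term: (f(5) + f(27))/2 = (1.60944 + 3.29584)/2 = 2.45264.
Running total after boundary: 61.3930.
Correction k=1: B_{2}/2! · (f^{(1)}(27) − f^{(1)}(5)) = 1/12 · (0.0370370 − 0.200000) = -0.0135802.
After k=1: 61.3795.
Correction k=2: B_{4}/4! · (f^{(3)}(27) − f^{(3)}(5)) = −1/720 · (0.000101611 − 0.0160000) = 2.20811e-05.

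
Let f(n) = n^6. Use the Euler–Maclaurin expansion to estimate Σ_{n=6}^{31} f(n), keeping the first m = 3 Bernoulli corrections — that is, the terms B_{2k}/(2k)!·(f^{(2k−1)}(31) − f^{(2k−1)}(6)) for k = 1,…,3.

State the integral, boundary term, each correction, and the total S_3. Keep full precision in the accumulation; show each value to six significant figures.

S_3 ≈ 4.38841e+09

The integral term ∫_6^31 x^6 dx = 3.93033e+09.
Endpoint term: (f(6) + f(31))/2 = (46656.0 + 8.87504e+08)/2 = 4.43775e+08.
Running total after boundary: 4.37411e+09.
k=1: B_{2}/(2)! × [f^{(1)}(31) − f^{(1)}(6)] = 1/12 × (1.71775e+08 − 46656.0) = 1.43107e+07.
After k=1: 4.38842e+09.
k=2: B_{4}/(4)! × [f^{(3)}(31) − f^{(3)}(6)] = −1/720 × (3.57492e+06 − 25920.0) = -4929.17.
After k=2: 4.38841e+09.
k=3: B_{6}/(6)! × [f^{(5)}(31) − f^{(5)}(6)] = 1/30240 × (22320.0 − 4320.00) = 0.595238.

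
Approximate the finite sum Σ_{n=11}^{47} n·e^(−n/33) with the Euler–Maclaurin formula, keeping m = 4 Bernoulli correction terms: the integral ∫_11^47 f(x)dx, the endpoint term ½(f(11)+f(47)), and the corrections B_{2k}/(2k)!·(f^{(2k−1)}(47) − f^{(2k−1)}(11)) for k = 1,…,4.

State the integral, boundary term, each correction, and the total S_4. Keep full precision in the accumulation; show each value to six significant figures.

S_4 ≈ 414.529

The integral term ∫_11^47 x·e^(−x/33) dx = 404.980.
Endpoint term: (f(11) + f(47))/2 = (7.88184 + 11.3125)/2 = 9.59715.
Integral + boundary = 414.577.
Order-1 term: 1/12 · (-0.102111 − 0.477688) = -0.0483166.
Partial sum through k=1: 414.529.
Order-2 term: −1/720 · (0.000348274 − 0.00175459) = 1.95322e-06.
Partial sum through k=2: 414.529.
Order-3 term: 1/30240 · (7.25724e-07 − 2.81959e-06) = -6.92416e-11.
Partial sum through k=3: 414.529.
Order-4 term: −1/1209600 · (1.03915e-09 − 3.69880e-09) = 2.19878e-15.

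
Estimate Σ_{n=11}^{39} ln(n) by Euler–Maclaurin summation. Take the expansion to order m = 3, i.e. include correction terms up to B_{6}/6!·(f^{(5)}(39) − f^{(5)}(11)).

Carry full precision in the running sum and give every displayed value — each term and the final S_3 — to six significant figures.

Integral: ∫_11^39 ln(x) dx = 88.5021.
Boundary: ½(f(11) + f(39)) = ½(2.39790 + 3.66356) = 3.03073.
So far: 91.5328.
k=1: B_{2}/(2)! × [f^{(1)}(39) − f^{(1)}(11)] = 1/12 × (0.0256410 − 0.0909091) = -0.00543901.
Partial sum through k=1: 91.5273.
k=2: B_{4}/(4)! × [f^{(3)}(39) − f^{(3)}(11)] = −1/720 × (3.37160e-05 − 0.00150263) = 2.04016e-06.
Partial sum through k=2: 91.5273.
k=3: B_{6}/(6)! × [f^{(5)}(39) − f^{(5)}(11)] = 1/30240 × (2.66004e-07 − 0.000149021) = -4.91915e-09.

S_3 ≈ 91.5273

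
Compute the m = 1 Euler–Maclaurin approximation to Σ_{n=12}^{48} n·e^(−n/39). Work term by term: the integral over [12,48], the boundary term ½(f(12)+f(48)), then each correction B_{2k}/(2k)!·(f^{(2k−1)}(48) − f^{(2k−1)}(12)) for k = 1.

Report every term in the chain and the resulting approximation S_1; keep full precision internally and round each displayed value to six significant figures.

∫_12^48 x·e^(−x/39) dx evaluates to 471.210.
Endpoint term: (f(12) + f(48))/2 = (8.82170 + 14.0193)/2 = 11.4205.
So far: 482.631.
k=1: B_{2}/(2)! × [f^{(1)}(48) − f^{(1)}(12)] = 1/12 × (-0.0674003 − 0.508944) = -0.0480287.

S_1 ≈ 482.583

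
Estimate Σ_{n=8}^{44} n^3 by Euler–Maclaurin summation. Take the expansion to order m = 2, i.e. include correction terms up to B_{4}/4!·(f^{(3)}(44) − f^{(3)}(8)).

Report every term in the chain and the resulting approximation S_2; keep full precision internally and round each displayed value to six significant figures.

S_2 ≈ 979316

∫_8^44 x^3 dx evaluates to 936000.
½[f(8) + f(44)] = ½[512.000 + 85184.0] = 42848.0.
So far: 978848.
Order-1 term: 1/12 · (5808.00 − 192.000) = 468.000.
After k=1: 979316.
Order-2 term: −1/720 · (6.00000 − 6.00000) = 0.00000.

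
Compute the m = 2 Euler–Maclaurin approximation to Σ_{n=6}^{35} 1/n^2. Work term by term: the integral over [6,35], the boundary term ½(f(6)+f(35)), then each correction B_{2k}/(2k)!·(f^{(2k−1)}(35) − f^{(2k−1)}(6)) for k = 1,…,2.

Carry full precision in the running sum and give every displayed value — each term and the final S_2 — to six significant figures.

Integral: ∫_6^35 1/x^2 dx = 0.138095.
Endpoint term: (f(6) + f(35))/2 = (0.0277778 + 0.000816327)/2 = 0.0142971.
Integral + boundary = 0.152392.
k=1: B_{2}/(2)! × [f^{(1)}(35) − f^{(1)}(6)] = 1/12 × (-4.66472e-05 − (-0.00925926)) = 0.000767718.
After k=1: 0.153160.
k=2: B_{4}/(4)! × [f^{(3)}(35) − f^{(3)}(6)] = −1/720 × (-4.56952e-07 − (-0.00308642)) = -4.28606e-06.

S_2 ≈ 0.153156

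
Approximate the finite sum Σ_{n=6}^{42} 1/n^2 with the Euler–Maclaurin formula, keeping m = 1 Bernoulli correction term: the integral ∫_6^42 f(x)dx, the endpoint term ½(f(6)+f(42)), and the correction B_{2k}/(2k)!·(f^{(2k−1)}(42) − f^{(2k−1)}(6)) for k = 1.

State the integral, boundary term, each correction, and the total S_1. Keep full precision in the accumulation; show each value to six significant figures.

S_1 ≈ 0.157799

∫_6^42 1/x^2 dx evaluates to 0.142857.
Boundary: ½(f(6) + f(42)) = ½(0.0277778 + 0.000566893) = 0.0141723.
So far: 0.157029.
k=1: B_{2}/(2)! × [f^{(1)}(42) − f^{(1)}(6)] = 1/12 × (-2.69949e-05 − (-0.00925926)) = 0.000769355.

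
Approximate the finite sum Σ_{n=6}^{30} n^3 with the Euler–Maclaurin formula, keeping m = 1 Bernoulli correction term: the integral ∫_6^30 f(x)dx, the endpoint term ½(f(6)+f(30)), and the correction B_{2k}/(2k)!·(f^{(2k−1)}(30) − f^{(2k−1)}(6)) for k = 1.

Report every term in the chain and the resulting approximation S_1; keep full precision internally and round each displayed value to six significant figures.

The integral term ∫_6^30 x^3 dx = 202176.
Endpoint term: (f(6) + f(30))/2 = (216.000 + 27000.0)/2 = 13608.0.
Running total after boundary: 215784.
Order-1 term: 1/12 · (2700.00 − 108.000) = 216.000.

S_1 ≈ 216000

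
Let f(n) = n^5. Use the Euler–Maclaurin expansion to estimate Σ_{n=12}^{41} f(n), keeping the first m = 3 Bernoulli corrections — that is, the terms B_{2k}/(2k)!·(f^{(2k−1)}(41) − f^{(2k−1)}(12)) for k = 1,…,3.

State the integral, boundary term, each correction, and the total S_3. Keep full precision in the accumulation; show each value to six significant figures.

∫_12^41 x^5 dx evaluates to 7.91186e+08.
½[f(12) + f(41)] = ½[248832 + 1.15856e+08] = 5.80525e+07.
Integral + boundary = 8.49239e+08.
Order-1 term: 1/12 · (1.41288e+07 − 103680) = 1.16876e+06.
Running total after k=1: 8.50408e+08.
Order-2 term: −1/720 · (100860 − 8640.00) = -128.083.
Running total after k=2: 8.50408e+08.
Order-3 term: 1/30240 · (120.000 − 120.000) = 0.00000.

S_3 ≈ 8.50408e+08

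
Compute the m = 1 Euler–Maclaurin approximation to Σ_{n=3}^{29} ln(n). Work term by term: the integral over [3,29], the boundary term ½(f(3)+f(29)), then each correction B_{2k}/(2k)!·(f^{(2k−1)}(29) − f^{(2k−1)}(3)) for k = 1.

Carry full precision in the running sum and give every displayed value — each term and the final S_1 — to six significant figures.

S_1 ≈ 70.5638

The integral term ∫_3^29 ln(x) dx = 68.3557.
Endpoint term: (f(3) + f(29))/2 = (1.09861 + 3.36730)/2 = 2.23295.
Running total after boundary: 70.5887.
k=1: B_{2}/(2)! × [f^{(1)}(29) − f^{(1)}(3)] = 1/12 × (0.0344828 − 0.333333) = -0.0249042.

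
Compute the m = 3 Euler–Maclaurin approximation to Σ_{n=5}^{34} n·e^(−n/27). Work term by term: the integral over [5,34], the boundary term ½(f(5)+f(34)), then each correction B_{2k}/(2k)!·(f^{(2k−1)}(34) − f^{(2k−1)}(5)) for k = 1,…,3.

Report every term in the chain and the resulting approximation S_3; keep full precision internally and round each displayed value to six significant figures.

The integral term ∫_5^34 x·e^(−x/27) dx = 250.417.
½[f(5) + f(34)] = ½[4.15475 + 9.65138] = 6.90307.
Running total after boundary: 257.320.
Order-1 term: 1/12 · (-0.0735944 − 0.677071) = -0.0625554.
Partial sum through k=1: 257.257.
Order-2 term: −1/720 · (0.000677824 − 0.00320847) = 3.51478e-06.
Partial sum through k=2: 257.257.
Order-3 term: 1/30240 · (1.99808e-06 − 7.52835e-06) = -1.82879e-10.

S_3 ≈ 257.257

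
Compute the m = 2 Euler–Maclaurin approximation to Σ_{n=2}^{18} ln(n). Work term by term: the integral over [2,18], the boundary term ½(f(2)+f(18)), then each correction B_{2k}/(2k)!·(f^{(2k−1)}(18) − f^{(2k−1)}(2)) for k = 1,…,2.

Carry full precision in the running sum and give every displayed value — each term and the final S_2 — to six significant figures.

S_2 ≈ 36.3955

∫_2^18 ln(x) dx evaluates to 34.6404.
½[f(2) + f(18)] = ½[0.693147 + 2.89037] = 1.79176.
Integral + boundary = 36.4322.
k=1: B_{2}/(2)! × [f^{(1)}(18) − f^{(1)}(2)] = 1/12 × (0.0555556 − 0.500000) = -0.0370370.
Partial sum through k=1: 36.3951.
k=2: B_{4}/(4)! × [f^{(3)}(18) − f^{(3)}(2)] = −1/720 × (0.000342936 − 0.250000) = 0.000346746.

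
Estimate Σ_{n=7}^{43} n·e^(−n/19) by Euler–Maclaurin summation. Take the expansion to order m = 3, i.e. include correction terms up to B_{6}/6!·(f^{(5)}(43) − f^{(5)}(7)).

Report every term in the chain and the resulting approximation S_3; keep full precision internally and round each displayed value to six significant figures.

S_3 ≈ 223.835

Integral: ∫_7^43 x·e^(−x/19) dx = 219.225.
Endpoint term: (f(7) + f(43))/2 = (4.84278 + 4.47292)/2 = 4.65785.
Integral + boundary = 223.883.
k=1: B_{2}/(2)! × [f^{(1)}(43) − f^{(1)}(7)] = 1/12 × (-0.131396 − 0.436943) = -0.0473615.
After k=1: 223.835.
k=2: B_{4}/(4)! × [f^{(3)}(43) − f^{(3)}(7)] = −1/720 × (0.000212320 − 0.00504320) = 6.70955e-06.
After k=2: 223.835.
k=3: B_{6}/(6)! × [f^{(5)}(43) − f^{(5)}(7)] = 1/30240 × (2.18453e-06 − 2.45873e-05) = -7.40833e-10.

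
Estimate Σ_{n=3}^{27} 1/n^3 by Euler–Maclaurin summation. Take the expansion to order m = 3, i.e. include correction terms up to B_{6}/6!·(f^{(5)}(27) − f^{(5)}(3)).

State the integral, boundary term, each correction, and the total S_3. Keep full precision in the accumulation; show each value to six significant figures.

S_3 ≈ 0.0763979

Integral: ∫_3^27 1/x^3 dx = 0.0548697.
Endpoint term: (f(3) + f(27))/2 = (0.0370370 + 5.08053e-05)/2 = 0.0185439.
So far: 0.0734136.
Order-1 term: 1/12 · (-5.64503e-06 − (-0.0370370)) = 0.00308595.
Running total after k=1: 0.0764996.
Order-2 term: −1/720 · (-1.54870e-07 − (-0.0823045)) = -0.000114312.
Running total after k=2: 0.0763852.
Order-3 term: 1/30240 · (-8.92258e-09 − (-0.384088)) = 1.27013e-05.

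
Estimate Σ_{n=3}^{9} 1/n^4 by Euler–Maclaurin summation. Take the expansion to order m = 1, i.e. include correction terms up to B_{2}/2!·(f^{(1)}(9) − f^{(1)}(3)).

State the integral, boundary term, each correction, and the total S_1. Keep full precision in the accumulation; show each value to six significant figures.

Integral: ∫_3^9 1/x^4 dx = 0.0118884.
Endpoint term: (f(3) + f(9))/2 = (0.0123457 + 0.000152416)/2 = 0.00624905.
So far: 0.0181375.
Order-1 term: 1/12 · (-6.77404e-05 − (-0.0164609)) = 0.00136610.

S_1 ≈ 0.0195036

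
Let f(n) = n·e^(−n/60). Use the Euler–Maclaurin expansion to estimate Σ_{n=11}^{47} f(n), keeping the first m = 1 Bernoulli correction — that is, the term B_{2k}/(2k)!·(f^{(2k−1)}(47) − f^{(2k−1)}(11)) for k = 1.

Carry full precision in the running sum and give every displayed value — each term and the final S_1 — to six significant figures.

S_1 ≈ 628.504

∫_11^47 x·e^(−x/60) dx evaluates to 613.237.
½[f(11) + f(47)] = ½[9.15740 + 21.4734] = 15.3154.
So far: 628.552.
Order-1 term: 1/12 · (0.0989908 − 0.679867) = -0.0484064.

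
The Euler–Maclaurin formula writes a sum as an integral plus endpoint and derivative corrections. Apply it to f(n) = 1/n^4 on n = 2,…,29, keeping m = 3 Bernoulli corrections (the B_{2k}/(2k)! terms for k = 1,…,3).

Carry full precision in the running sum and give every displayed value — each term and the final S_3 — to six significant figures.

∫_2^29 1/x^4 dx evaluates to 0.0416530.
Endpoint term: (f(2) + f(29))/2 = (0.0625000 + 1.41387e-06)/2 = 0.0312507.
Integral + boundary = 0.0729037.
Correction k=1: B_{2}/2! · (f^{(1)}(29) − f^{(1)}(2)) = 1/12 · (-1.95016e-07 − (-0.125000)) = 0.0104167.
Running total after k=1: 0.0833204.
Correction k=2: B_{4}/4! · (f^{(3)}(29) − f^{(3)}(2)) = −1/720 · (-6.95657e-09 − (-0.937500)) = -0.00130208.
Running total after k=2: 0.0820183.
Correction k=3: B_{6}/6! · (f^{(5)}(29) − f^{(5)}(2)) = 1/30240 · (-4.63220e-10 − (-13.1250)) = 0.000434028.

S_3 ≈ 0.0824523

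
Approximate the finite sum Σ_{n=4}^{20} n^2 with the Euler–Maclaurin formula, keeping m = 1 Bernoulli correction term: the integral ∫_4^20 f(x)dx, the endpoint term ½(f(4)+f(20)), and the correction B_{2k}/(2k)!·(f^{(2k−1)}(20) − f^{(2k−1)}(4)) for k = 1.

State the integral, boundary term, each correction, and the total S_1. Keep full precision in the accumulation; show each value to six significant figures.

S_1 ≈ 2856.00

Integral: ∫_4^20 x^2 dx = 2645.33.
Boundary: ½(f(4) + f(20)) = ½(16.0000 + 400.000) = 208.000.
So far: 2853.33.
Order-1 term: 1/12 · (40.0000 − 8.00000) = 2.66667.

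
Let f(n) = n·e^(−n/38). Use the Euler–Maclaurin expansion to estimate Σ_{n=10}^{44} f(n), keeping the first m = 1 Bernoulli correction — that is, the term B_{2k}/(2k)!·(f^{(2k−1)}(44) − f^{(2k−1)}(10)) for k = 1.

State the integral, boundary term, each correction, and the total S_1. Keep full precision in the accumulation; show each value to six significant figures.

Integral: ∫_10^44 x·e^(−x/38) dx = 423.082.
Boundary: ½(f(10) + f(44)) = ½(7.68621 + 13.8225) = 10.7543.
So far: 433.837.
Order-1 term: 1/12 · (-0.0496021 − 0.566352) = -0.0513295.

S_1 ≈ 433.785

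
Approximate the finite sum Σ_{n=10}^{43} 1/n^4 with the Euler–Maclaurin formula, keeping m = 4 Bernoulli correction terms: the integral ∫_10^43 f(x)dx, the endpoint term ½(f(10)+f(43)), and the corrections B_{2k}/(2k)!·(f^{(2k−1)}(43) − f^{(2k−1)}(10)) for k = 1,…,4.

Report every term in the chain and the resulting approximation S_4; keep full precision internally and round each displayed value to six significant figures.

The integral term ∫_10^43 1/x^4 dx = 0.000329141.
Boundary: ½(f(10) + f(43)) = ½(0.000100000 + 2.92500e-07) = 5.01463e-05.
Integral + boundary = 0.000379287.
k=1: B_{2}/(2)! × [f^{(1)}(43) − f^{(1)}(10)] = 1/12 × (-2.72093e-08 − (-4.00000e-05)) = 3.33107e-06.
Partial sum through k=1: 0.000382618.
k=2: B_{4}/(4)! × [f^{(3)}(43) − f^{(3)}(10)] = −1/720 × (-4.41471e-10 − (-1.20000e-05)) = -1.66661e-08.
Partial sum through k=2: 0.000382601.
k=3: B_{6}/(6)! × [f^{(5)}(43) − f^{(5)}(10)] = 1/30240 × (-1.33707e-11 − (-6.72000e-06)) = 2.22222e-10.
Partial sum through k=3: 0.000382602.
k=4: B_{8}/(8)! × [f^{(7)}(43) − f^{(7)}(10)] = −1/1209600 × (-6.50817e-13 − (-6.04800e-06)) = -5.00000e-12.

S_4 ≈ 0.000382602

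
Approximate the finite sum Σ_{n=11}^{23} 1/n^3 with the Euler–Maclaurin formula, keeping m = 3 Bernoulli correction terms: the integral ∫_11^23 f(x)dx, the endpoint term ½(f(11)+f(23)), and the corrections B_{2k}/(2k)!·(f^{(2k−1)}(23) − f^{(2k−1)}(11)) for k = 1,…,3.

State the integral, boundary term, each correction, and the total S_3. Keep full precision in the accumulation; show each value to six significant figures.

∫_11^23 1/x^3 dx evaluates to 0.00318705.
½[f(11) + f(23)] = ½[0.000751315 + 8.21895e-05] = 0.000416752.
Running total after boundary: 0.00360380.
Correction k=1: B_{2}/2! · (f^{(1)}(23) − f^{(1)}(11)) = 1/12 · (-1.07204e-05 − (-0.000204904)) = 1.61820e-05.
After k=1: 0.00361999.
Correction k=2: B_{4}/4! · (f^{(3)}(23) − f^{(3)}(11)) = −1/720 · (-4.05307e-07 − (-3.38684e-05)) = -4.64766e-08.
After k=2: 0.00361994.
Correction k=3: B_{6}/6! · (f^{(5)}(23) − f^{(5)}(11)) = 1/30240 · (-3.21794e-08 − (-1.17560e-05)) = 3.87692e-10.

S_3 ≈ 0.00361994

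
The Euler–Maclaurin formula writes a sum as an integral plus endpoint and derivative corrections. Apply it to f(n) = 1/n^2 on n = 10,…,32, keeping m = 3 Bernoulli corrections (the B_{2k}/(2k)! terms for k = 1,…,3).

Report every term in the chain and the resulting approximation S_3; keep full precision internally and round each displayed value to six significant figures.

S_3 ≈ 0.0743995

Integral: ∫_10^32 1/x^2 dx = 0.0687500.
Endpoint term: (f(10) + f(32))/2 = (0.0100000 + 0.000976562)/2 = 0.00548828.
Running total after boundary: 0.0742383.
k=1: B_{2}/(2)! × [f^{(1)}(32) − f^{(1)}(10)] = 1/12 × (-6.10352e-05 − (-0.00200000)) = 0.000161580.
Running total after k=1: 0.0743999.
k=2: B_{4}/(4)! × [f^{(3)}(32) − f^{(3)}(10)] = −1/720 × (-7.15256e-07 − (-0.000240000)) = -3.32340e-07.
Running total after k=2: 0.0743995.
k=3: B_{6}/(6)! × [f^{(5)}(32) − f^{(5)}(10)] = 1/30240 × (-2.09548e-08 − (-7.20000e-05)) = 2.38026e-09.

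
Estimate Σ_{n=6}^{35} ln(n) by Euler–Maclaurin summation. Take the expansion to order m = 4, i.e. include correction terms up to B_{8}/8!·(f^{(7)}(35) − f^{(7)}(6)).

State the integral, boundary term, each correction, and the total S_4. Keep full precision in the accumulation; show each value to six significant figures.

S_4 ≈ 87.3487

The integral term ∫_6^35 ln(x) dx = 84.6866.
Boundary: ½(f(6) + f(35)) = ½(1.79176 + 3.55535) = 2.67355.
Integral + boundary = 87.3602.
Order-1 term: 1/12 · (0.0285714 − 0.166667) = -0.0115079.
Partial sum through k=1: 87.3487.
Order-2 term: −1/720 · (4.66472e-05 − 0.00925926) = 1.27953e-05.
Partial sum through k=2: 87.3487.
Order-3 term: 1/30240 · (4.56952e-07 − 0.00308642) = -1.02049e-07.
Partial sum through k=3: 87.3487.
Order-4 term: −1/1209600 · (1.11907e-08 − 0.00257202) = 2.12633e-09.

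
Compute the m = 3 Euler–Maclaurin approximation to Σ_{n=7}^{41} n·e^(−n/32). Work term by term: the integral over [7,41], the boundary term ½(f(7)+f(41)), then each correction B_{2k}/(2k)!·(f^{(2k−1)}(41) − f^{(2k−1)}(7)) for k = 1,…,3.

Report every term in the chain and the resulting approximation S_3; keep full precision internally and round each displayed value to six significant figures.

S_3 ≈ 362.559

The integral term ∫_7^41 x·e^(−x/32) dx = 354.112.
Boundary: ½(f(7) + f(41)) = ½(5.62466 + 11.3853) = 8.50497.
Running total after boundary: 362.617.
k=1: B_{2}/(2)! × [f^{(1)}(41) − f^{(1)}(7)] = 1/12 × (-0.0781003 − 0.627752) = -0.0588210.
Running total after k=1: 362.559.
k=2: B_{4}/(4)! × [f^{(3)}(41) − f^{(3)}(7)] = −1/720 × (0.000466093 − 0.00218242) = 2.38379e-06.
Running total after k=2: 362.559.
k=3: B_{6}/(6)! × [f^{(5)}(41) − f^{(5)}(7)] = 1/30240 × (9.84821e-07 − 3.66387e-06) = -8.85928e-11.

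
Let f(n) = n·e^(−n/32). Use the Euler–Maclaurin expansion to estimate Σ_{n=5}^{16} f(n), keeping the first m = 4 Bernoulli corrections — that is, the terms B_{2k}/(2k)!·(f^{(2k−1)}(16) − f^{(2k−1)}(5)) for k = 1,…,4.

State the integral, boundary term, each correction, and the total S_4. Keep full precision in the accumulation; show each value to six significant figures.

S_4 ≈ 88.0535

∫_5^16 x·e^(−x/32) dx evaluates to 81.0978.
Endpoint term: (f(5) + f(16))/2 = (4.27673 + 9.70449)/2 = 6.99061.
Integral + boundary = 88.0884.
Correction k=1: B_{2}/2! · (f^{(1)}(16) − f^{(1)}(5)) = 1/12 · (0.303265 − 0.721698) = -0.0348694.
Partial sum through k=1: 88.0535.
Correction k=2: B_{4}/4! · (f^{(3)}(16) − f^{(3)}(5)) = −1/720 · (0.00148079 − 0.00237538) = 1.24249e-06.
Partial sum through k=2: 88.0535.
Correction k=3: B_{6}/6! · (f^{(5)}(16) − f^{(5)}(5)) = 1/30240 · (2.60295e-06 − 3.95115e-06) = -4.45834e-11.
Partial sum through k=3: 88.0535.
Correction k=4: B_{8}/8! · (f^{(7)}(16) − f^{(7)}(5)) = −1/1209600 · (3.67169e-09 − 5.45175e-09) = 1.47161e-15.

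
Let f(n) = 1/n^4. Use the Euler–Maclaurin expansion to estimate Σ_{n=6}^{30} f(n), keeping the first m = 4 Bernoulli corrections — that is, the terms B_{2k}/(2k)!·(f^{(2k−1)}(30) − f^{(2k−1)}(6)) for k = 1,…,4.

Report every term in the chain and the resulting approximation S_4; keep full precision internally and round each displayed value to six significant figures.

S_4 ≈ 0.00195956

The integral term ∫_6^30 1/x^4 dx = 0.00153086.
Endpoint term: (f(6) + f(30))/2 = (0.000771605 + 1.23457e-06)/2 = 0.000386420.
Running total after boundary: 0.00191728.
Correction k=1: B_{2}/2! · (f^{(1)}(30) − f^{(1)}(6)) = 1/12 · (-1.64609e-07 − (-0.000514403)) = 4.28532e-05.
After k=1: 0.00196014.
Correction k=2: B_{4}/4! · (f^{(3)}(30) − f^{(3)}(6)) = −1/720 · (-5.48697e-09 − (-0.000428669)) = -5.95367e-07.
After k=2: 0.00195954.
Correction k=3: B_{6}/6! · (f^{(5)}(30) − f^{(5)}(6)) = 1/30240 · (-3.41411e-10 − (-0.000666819)) = 2.20509e-08.
After k=3: 0.00195956.
Correction k=4: B_{8}/8! · (f^{(7)}(30) − f^{(7)}(6)) = −1/1209600 · (-3.41411e-11 − (-0.00166705)) = -1.37818e-09.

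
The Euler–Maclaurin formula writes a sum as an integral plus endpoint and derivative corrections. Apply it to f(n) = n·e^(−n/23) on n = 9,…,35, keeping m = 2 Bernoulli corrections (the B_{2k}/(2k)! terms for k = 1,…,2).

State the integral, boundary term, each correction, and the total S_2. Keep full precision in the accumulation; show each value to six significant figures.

S_2 ≈ 213.229

The integral term ∫_9^35 x·e^(−x/23) dx = 206.410.
Boundary: ½(f(9) + f(35)) = ½(6.08557 + 7.64161) = 6.86359.
So far: 213.273.
Correction k=1: B_{2}/2! · (f^{(1)}(35) − f^{(1)}(9)) = 1/12 · (-0.113912 − 0.411584) = -0.0437914.
Running total after k=1: 213.229.
Correction k=2: B_{4}/4! · (f^{(3)}(35) − f^{(3)}(9)) = −1/720 · (0.000610116 − 0.00333447) = 3.78382e-06.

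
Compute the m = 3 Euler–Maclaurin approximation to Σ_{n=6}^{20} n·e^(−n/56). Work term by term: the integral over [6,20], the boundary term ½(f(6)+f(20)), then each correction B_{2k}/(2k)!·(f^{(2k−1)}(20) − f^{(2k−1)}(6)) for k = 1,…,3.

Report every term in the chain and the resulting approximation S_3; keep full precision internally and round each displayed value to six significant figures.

S_3 ≈ 151.092

∫_6^20 x·e^(−x/56) dx evaluates to 141.429.
½[f(6) + f(20)] = ½[5.39038 + 13.9935] = 9.69192.
So far: 151.121.
Correction k=1: B_{2}/2! · (f^{(1)}(20) − f^{(1)}(6)) = 1/12 · (0.449789 − 0.802140) = -0.0293626.
Running total after k=1: 151.092.
Correction k=2: B_{4}/4! · (f^{(3)}(20) − f^{(3)}(6)) = −1/720 · (0.000589648 − 0.000828742) = 3.32076e-07.
Running total after k=2: 151.092.
Correction k=3: B_{6}/6! · (f^{(5)}(20) − f^{(5)}(6)) = 1/30240 · (3.30315e-07 − 4.46971e-07) = -3.85766e-12.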